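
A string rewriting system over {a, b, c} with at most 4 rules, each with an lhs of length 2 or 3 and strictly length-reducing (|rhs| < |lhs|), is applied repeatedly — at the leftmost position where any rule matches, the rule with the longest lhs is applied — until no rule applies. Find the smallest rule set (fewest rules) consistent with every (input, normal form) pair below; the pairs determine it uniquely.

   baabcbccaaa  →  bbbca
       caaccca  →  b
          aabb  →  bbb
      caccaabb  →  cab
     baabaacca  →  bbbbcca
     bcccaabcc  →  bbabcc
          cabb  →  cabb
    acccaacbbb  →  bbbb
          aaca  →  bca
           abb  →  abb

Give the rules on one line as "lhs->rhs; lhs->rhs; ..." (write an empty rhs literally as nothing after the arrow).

  | baabcbccaaa => bbbcbccaaa => bbbccaaa => bbbccba => bbbca
  | caaccca => cbccca => ccca => aa => b
  | aabb => bbb
  | caccaabb => caccbbb => cacbb => cab

aa->b; cb->; ccc->a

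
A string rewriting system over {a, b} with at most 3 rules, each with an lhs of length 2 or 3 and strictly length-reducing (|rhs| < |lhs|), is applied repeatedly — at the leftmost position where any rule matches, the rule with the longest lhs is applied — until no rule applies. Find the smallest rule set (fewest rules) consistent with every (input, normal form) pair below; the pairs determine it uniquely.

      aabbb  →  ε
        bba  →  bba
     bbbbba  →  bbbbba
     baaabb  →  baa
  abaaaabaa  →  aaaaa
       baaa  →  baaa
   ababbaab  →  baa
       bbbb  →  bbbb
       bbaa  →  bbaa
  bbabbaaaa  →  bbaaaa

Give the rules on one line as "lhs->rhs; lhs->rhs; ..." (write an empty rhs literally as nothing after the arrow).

  | aabbb => abab => ab => ε
  | bba
  | bbbbba
  | baaabb => baaba => baa

ab->; abb->ba; bab->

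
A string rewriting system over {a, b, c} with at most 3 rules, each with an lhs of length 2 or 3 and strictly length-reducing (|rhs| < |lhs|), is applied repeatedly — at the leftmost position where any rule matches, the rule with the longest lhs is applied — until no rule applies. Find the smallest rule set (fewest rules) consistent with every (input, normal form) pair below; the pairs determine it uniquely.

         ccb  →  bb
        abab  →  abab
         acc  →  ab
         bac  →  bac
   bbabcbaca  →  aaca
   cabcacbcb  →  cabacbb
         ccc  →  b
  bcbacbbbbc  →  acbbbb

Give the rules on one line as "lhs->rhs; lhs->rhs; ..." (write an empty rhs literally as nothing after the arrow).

  | ccb => bb
  | abab
  | acc => ab
  | bac

bba->a; bc->b; cc->b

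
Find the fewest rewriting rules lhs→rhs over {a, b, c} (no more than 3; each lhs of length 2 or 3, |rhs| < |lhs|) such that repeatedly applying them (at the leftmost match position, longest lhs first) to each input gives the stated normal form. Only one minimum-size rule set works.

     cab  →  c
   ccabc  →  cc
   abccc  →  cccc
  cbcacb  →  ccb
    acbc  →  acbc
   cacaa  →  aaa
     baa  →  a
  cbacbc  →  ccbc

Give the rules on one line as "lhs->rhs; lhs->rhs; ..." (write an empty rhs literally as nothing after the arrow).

  | cab => ab => c
  | ccabc => cabc => abc => cc
  | abccc => cccc
  | cbcacb => cbacb => ccb

ab->c; ba->; ca->a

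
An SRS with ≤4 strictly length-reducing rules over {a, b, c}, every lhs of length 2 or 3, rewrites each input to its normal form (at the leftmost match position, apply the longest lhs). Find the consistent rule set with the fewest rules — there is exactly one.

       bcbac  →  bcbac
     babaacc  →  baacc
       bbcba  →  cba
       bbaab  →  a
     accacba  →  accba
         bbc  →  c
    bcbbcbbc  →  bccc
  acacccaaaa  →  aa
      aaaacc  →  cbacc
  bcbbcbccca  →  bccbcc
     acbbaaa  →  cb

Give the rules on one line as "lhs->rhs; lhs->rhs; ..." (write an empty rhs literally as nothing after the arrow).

  | bcbac
  | babaacc => baacc
  | bbcba => cba
  | bbaab => aab => a

aaa->cb; ab->; bb->; ca->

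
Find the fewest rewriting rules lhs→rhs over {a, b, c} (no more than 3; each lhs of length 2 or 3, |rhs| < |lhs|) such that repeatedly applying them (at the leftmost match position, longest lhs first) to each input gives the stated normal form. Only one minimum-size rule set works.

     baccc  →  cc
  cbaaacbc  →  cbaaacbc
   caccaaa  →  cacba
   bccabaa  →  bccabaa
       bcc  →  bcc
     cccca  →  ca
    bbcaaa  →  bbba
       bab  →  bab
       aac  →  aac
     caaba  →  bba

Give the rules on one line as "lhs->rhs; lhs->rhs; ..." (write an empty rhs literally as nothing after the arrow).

  | baccc => cc
  | cbaaacbc
  | caccaaa => cacba
  | bccabaa

bac->; caa->b; ccc->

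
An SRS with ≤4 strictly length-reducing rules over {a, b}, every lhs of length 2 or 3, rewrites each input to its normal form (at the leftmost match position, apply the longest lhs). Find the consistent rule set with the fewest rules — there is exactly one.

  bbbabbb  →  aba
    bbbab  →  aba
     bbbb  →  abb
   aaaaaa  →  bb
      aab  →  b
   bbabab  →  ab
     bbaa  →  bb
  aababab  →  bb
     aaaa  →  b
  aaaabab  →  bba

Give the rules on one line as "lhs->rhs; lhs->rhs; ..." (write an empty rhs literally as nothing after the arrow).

aa->; aaa->ba; bab->ba; bbb->ab

  | bbbabbb => ababbb => ababb => abab => aba
  | bbbab => abab => aba
  | bbbb => abb
  | aaaaaa => baaaa => bbaa => bb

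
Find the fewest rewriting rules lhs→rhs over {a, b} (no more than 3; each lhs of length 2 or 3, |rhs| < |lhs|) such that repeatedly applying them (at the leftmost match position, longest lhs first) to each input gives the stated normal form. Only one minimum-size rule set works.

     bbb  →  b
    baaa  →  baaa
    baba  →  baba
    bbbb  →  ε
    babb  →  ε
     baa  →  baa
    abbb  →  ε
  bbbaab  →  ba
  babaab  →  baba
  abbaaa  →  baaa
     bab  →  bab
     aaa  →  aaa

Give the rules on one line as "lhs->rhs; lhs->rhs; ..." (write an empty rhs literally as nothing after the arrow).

aab->a; abb->b; bb->

  | bbb => b
  | baaa
  | baba
  | bbbb => bb => ε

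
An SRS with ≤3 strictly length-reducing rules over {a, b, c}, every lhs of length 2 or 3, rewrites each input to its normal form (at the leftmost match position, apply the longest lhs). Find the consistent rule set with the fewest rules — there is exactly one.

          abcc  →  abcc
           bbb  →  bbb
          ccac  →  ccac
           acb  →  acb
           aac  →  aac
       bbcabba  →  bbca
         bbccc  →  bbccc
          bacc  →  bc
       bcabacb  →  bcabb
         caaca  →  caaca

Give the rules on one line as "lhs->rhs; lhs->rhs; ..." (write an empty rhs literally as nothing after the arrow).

bac->b; bba->

  | abcc
  | bbb
  | ccac
  | acb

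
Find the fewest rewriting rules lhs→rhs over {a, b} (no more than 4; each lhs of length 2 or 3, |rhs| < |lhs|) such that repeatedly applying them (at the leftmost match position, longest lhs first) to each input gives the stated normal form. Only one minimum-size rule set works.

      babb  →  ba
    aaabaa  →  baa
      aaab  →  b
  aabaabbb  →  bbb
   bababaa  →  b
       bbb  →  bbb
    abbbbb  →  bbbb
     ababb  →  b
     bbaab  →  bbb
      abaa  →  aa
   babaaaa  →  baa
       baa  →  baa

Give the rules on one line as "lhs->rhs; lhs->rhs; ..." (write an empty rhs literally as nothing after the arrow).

  | babb => bab => ba
  | aaabaa => baa
  | aaab => b
  | aabaabbb => aaabbb => bbb

aaa->; ab->; bab->ba; bba->bb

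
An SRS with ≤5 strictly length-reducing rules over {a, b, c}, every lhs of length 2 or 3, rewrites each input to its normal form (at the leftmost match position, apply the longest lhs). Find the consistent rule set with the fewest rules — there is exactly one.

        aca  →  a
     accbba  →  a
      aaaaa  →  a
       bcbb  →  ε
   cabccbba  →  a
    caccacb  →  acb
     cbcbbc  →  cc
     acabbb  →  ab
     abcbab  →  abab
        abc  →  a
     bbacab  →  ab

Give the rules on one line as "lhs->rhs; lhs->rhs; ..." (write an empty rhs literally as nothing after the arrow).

  | aca => aa => a
  | accbba => acca => aca => aa => a
  | aaaaa => aaaa => aaa => aa => a
  | bcbb => bb => ε

aa->a; bb->; bc->; ca->a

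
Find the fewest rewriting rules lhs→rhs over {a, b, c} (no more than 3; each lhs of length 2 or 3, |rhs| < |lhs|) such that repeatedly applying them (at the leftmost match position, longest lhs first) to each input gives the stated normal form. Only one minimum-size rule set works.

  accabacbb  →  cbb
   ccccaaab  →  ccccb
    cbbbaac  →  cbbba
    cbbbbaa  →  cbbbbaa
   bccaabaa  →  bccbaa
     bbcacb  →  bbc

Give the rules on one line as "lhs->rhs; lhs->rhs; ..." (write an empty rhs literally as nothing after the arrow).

  | accabacbb => cabacbb => cbacbb => cbb
  | ccccaaab => ccccaab => ccccab => ccccb
  | cbbbaac => cbbba
  | cbbbbaa

ab->b; ac->; acb->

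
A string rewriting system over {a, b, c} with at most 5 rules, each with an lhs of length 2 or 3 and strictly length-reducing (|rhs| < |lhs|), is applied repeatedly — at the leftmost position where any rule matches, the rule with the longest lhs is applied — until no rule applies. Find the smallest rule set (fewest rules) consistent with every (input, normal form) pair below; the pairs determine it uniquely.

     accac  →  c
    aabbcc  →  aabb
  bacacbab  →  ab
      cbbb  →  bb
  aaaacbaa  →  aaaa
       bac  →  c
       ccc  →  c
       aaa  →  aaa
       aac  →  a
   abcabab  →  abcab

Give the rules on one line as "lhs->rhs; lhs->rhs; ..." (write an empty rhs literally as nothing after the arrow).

ac->; ba->; cb->; cc->

  | accac => cac => c
  | aabbcc => aabb
  | bacacbab => cacbab => cbab => ab
  | cbbb => bb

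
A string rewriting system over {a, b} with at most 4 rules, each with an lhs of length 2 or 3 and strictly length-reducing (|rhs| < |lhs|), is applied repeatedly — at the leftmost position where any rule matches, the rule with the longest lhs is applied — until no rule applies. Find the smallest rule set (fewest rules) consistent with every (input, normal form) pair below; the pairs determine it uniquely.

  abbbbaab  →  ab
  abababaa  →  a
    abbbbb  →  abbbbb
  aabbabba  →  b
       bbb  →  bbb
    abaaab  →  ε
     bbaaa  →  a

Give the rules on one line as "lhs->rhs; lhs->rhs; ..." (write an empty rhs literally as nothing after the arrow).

aa->b; aab->; ba->a

  | abbbbaab => abbbaab => abbaab => abaab => aaab => bab => ab
  | abababaa => aababaa => abaa => aaa => ba => a
  | abbbbb
  | aabbabba => babba => abba => aba => aa => b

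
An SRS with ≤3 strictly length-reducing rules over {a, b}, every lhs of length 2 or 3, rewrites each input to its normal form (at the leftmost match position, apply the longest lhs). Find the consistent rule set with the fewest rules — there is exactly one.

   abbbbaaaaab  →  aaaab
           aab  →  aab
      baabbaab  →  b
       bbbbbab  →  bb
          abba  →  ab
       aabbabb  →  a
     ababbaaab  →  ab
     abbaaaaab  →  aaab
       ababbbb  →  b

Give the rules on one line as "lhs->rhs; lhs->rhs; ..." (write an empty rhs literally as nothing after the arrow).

aba->; ba->; bbb->ba

  | abbbbaaaaab => ababaaaaab => baaaaab => aaaab
  | aab
  | baabbaab => abbaab => abab => b
  | bbbbbab => babbab => bbab => bb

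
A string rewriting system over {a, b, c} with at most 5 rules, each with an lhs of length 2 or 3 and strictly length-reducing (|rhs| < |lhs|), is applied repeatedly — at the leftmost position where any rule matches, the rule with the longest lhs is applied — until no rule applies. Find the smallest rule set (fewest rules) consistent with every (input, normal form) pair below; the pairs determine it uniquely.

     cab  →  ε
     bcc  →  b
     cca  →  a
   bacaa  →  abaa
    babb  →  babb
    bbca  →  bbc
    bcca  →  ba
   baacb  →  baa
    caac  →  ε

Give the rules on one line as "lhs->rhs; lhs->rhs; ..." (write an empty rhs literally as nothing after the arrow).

  | cab => cb => ε
  | bcc => b
  | cca => a
  | bacaa => abaa

bac->ab; ca->c; cb->; cc->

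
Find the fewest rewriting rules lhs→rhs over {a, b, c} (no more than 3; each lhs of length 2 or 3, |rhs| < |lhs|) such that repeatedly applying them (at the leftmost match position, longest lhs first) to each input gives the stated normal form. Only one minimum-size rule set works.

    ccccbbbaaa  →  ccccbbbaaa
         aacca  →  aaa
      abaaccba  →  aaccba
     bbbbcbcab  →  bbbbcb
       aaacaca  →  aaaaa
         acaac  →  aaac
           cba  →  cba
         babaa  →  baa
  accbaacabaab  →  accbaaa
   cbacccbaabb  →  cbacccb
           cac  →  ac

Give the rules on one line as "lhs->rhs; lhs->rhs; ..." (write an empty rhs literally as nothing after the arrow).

ab->; ca->a

  | ccccbbbaaa
  | aacca => aaca => aaa
  | abaaccba => aaccba
  | bbbbcbcab => bbbbcbab => bbbbcb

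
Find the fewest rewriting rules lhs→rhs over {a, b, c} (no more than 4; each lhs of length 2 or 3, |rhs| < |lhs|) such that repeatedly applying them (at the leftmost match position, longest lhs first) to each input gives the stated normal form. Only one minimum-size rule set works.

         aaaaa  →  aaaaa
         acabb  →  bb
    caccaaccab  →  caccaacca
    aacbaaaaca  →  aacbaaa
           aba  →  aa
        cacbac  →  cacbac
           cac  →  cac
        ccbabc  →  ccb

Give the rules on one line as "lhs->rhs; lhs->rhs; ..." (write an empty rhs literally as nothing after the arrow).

  | aaaaa
  | acabb => bb
  | caccaaccab => caccaacca
  | aacbaaaaca => aacbaaa

ab->a; abc->; aca->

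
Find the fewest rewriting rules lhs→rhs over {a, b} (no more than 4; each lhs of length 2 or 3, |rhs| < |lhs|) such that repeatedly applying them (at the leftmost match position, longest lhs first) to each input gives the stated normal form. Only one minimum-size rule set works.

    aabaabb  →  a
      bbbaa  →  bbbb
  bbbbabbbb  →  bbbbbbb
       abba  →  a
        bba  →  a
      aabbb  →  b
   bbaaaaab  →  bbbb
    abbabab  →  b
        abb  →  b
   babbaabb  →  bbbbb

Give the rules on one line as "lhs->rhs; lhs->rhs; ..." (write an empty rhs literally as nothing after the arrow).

ab->; ba->a; baa->bb; bab->b

  | aabaabb => aaabb => aab => a
  | bbbaa => bbbb
  | bbbbabbbb => bbbbbbb
  | abba => ba => a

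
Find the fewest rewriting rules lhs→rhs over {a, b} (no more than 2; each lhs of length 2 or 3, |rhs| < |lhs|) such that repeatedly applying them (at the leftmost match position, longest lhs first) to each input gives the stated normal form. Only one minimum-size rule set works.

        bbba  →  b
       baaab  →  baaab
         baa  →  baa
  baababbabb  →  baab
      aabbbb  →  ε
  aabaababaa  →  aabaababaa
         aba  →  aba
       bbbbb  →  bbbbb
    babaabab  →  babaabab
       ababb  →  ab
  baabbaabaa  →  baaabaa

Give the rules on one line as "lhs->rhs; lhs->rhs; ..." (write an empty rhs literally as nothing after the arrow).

abb->; bba->

  | bbba => b
  | baaab
  | baa
  | baababbabb => baababb => baab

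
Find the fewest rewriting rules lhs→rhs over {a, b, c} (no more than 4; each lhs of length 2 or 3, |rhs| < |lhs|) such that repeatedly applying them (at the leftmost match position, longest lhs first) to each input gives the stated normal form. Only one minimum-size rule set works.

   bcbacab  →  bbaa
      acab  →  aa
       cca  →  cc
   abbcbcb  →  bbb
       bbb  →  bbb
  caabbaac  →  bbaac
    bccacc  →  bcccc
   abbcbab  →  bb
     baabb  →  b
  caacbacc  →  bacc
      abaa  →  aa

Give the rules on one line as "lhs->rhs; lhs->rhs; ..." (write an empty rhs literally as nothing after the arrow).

  | bcbacab => bbacab => bbacb => bbaa
  | acab => acb => aa
  | cca => cc
  | abbcbcb => bcbcb => bbcb => bbb

ab->; acb->aa; ca->c; cb->b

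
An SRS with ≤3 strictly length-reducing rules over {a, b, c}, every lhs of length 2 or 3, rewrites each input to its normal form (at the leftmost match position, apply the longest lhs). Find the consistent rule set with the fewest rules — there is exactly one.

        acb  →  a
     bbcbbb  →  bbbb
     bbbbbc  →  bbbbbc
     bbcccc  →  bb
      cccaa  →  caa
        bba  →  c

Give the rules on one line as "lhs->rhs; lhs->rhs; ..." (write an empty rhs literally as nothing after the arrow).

bba->c; cb->; cc->

  | acb => a
  | bbcbbb => bbbb
  | bbbbbc
  | bbcccc => bbcc => bb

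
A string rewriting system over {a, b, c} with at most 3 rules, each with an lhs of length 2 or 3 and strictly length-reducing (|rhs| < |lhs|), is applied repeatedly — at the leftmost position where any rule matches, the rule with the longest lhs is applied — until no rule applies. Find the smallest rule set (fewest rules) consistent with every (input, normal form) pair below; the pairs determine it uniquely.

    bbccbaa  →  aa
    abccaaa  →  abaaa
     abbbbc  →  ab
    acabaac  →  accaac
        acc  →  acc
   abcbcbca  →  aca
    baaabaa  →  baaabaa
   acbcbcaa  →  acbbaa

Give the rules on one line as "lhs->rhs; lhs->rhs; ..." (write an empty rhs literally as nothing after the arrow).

  | bbccbaa => bbcbaa => bbbaa => aa
  | abccaaa => abcaaa => abaaa
  | abbbbc => abc => ab
  | acabaac => accaac

bbb->; bc->b; cab->cc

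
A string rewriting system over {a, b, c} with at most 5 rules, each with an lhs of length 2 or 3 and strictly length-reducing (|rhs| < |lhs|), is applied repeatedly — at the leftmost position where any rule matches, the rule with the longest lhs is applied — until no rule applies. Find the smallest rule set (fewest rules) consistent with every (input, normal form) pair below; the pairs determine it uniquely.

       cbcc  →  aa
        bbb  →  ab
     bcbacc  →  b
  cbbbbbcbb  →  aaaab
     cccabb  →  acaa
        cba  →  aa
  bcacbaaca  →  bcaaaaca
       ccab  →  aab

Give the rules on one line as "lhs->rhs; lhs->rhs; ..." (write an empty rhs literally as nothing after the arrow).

ba->b; bb->a; cb->a; cc->a

  | cbcc => acc => aa
  | bbb => ab
  | bcbacc => baacc => bacc => bcc => ba => b
  | cbbbbbcbb => abbbbcbb => aabbcbb => aaacbb => aaaab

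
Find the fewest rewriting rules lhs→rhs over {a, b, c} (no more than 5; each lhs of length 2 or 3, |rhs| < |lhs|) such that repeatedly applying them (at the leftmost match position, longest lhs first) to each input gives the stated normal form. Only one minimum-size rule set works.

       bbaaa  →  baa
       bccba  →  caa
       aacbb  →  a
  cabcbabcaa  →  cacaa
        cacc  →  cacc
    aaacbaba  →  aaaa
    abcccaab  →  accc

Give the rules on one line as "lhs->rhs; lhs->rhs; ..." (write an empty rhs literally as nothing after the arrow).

  | bbaaa => baa
  | bccba => ccba => caa
  | aacbb => aaab => a
  | cabcbabcaa => cacbabcaa => caaabcaa => cacaa

aab->; bba->b; bc->c; cb->a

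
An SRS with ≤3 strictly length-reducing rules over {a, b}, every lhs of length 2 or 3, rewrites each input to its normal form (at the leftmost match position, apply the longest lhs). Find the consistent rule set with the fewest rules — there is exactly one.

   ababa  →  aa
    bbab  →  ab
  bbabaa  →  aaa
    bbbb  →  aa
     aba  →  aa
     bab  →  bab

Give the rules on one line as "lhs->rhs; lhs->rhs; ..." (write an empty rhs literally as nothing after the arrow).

  | ababa => aaba => aba => aa
  | bbab => aab => ab
  | bbabaa => aabaa => abaa => aaa
  | bbbb => abb => aa

aab->ab; aba->aa; bb->a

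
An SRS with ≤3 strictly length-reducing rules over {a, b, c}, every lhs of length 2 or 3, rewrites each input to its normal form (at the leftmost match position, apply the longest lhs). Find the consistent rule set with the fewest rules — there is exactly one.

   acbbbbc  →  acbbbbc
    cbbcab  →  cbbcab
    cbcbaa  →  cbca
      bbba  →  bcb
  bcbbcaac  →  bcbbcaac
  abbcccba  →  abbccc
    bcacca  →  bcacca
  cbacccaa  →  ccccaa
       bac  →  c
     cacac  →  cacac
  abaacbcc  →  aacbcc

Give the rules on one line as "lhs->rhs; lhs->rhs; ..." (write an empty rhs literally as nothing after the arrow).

  | acbbbbc
  | cbbcab
  | cbcbaa => cbca
  | bbba => bcb

ba->; bba->cb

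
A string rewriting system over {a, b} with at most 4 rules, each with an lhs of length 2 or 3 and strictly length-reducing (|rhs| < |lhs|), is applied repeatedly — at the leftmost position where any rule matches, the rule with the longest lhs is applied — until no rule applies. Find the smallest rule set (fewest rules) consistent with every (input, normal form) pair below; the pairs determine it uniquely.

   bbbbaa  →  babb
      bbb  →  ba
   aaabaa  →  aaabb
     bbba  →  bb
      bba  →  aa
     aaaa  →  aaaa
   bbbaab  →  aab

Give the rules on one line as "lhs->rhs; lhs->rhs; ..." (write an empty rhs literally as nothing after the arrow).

  | bbbbaa => babaa => babb
  | bbb => ba
  | aaabaa => aaabb
  | bbba => baa => bb

baa->bb; bba->aa; bbb->ba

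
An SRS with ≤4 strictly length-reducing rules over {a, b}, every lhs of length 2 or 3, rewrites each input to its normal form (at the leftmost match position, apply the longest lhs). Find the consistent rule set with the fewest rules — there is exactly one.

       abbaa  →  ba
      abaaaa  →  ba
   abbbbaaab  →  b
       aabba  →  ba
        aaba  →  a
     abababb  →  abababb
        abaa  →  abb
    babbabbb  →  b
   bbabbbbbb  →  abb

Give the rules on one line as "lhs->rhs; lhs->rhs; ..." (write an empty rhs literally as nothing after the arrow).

  | abbaa => aaa => ba
  | abaaaa => abbaa => aaa => ba
  | abbbbaaab => abbaaab => aaaab => baab => bbb => b
  | aabba => bbba => ba

aa->b; bba->a; bbb->b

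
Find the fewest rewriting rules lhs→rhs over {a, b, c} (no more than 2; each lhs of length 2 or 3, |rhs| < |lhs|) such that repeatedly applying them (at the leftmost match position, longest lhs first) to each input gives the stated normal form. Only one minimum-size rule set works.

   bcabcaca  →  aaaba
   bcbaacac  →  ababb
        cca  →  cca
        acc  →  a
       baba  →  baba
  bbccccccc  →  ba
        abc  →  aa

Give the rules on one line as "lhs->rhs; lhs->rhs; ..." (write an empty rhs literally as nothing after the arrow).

ac->b; bc->a

  | bcabcaca => aabcaca => aaaaca => aaaba
  | bcbaacac => abaacac => ababac => ababb
  | cca
  | acc => bc => a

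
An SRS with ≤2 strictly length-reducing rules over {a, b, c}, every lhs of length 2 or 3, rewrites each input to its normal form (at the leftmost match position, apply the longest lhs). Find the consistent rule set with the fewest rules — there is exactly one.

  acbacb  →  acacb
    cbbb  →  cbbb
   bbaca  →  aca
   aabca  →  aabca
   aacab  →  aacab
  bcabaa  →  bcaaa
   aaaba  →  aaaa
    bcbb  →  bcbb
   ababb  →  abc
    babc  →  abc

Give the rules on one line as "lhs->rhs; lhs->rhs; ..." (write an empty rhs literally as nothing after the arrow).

  | acbacb => acacb
  | cbbb
  | bbaca => baca => aca
  | aabca

abb->bc; ba->a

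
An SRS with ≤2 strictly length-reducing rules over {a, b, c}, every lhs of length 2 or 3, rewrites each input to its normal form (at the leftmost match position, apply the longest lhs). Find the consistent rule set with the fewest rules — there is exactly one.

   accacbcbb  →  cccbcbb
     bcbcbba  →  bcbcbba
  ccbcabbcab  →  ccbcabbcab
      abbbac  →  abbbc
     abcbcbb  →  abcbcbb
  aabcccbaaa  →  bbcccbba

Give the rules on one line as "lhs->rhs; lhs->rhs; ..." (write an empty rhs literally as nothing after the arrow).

aa->b; ac->c

  | accacbcbb => ccacbcbb => cccbcbb
  | bcbcbba
  | ccbcabbcab
  | abbbac => abbbc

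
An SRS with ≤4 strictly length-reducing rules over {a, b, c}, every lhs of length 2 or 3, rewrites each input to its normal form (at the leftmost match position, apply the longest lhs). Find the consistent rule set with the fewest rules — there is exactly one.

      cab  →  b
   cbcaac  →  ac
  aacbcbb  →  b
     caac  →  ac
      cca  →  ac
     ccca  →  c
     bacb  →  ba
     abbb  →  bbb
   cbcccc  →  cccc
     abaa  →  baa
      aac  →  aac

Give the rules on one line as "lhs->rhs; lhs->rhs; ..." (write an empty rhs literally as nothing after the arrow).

ab->b; ca->; cb->; cca->ac

  | cab => b
  | cbcaac => caac => ac
  | aacbcbb => aacbb => aab => ab => b
  | caac => ac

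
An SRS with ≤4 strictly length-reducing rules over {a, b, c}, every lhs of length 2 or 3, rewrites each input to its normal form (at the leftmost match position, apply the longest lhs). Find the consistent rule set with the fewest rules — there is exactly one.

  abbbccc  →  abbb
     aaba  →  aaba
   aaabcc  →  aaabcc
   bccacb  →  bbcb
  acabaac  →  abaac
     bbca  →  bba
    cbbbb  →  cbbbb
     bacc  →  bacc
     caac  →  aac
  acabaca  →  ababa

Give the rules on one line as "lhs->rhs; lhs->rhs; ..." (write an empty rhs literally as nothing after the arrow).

  | abbbccc => abbb
  | aaba
  | aaabcc
  | bccacb => bcabb => bbcb

ca->a; cab->bc; cac->ab; ccc->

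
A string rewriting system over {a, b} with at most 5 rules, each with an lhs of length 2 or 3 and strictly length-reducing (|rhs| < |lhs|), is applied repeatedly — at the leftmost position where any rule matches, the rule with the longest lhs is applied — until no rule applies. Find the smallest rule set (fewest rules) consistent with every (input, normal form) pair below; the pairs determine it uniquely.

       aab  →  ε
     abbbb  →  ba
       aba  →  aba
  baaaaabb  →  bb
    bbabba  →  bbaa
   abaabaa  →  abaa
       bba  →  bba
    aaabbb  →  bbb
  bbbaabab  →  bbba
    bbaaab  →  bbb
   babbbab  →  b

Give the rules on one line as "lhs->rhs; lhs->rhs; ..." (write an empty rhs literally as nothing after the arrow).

aaa->; aab->; abb->ba; bab->ba

  | aab => ε
  | abbbb => babb => bab => ba
  | aba
  | baaaaabb => baabb => bb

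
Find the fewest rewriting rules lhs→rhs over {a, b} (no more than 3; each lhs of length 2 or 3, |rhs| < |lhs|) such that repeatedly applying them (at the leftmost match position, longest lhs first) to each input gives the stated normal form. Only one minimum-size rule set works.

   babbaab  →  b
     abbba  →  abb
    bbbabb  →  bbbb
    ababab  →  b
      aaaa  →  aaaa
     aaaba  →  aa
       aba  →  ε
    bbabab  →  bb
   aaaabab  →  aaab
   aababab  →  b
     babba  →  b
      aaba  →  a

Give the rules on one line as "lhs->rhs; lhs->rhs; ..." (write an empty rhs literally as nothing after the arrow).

aba->; ba->

  | babbaab => bbaab => bab => b
  | abbba => abb
  | bbbabb => bbbb
  | ababab => bab => b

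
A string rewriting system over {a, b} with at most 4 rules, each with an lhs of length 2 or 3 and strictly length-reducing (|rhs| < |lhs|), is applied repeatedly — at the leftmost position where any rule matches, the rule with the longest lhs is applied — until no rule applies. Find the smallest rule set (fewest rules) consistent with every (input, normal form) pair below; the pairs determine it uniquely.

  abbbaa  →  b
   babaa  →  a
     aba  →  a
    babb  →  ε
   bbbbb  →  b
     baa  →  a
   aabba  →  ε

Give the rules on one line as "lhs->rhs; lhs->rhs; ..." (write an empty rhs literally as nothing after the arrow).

  | abbbaa => abaa => aa => b
  | babaa => baa => a
  | aba => a
  | babb => bb => ε

aa->b; ba->; bb->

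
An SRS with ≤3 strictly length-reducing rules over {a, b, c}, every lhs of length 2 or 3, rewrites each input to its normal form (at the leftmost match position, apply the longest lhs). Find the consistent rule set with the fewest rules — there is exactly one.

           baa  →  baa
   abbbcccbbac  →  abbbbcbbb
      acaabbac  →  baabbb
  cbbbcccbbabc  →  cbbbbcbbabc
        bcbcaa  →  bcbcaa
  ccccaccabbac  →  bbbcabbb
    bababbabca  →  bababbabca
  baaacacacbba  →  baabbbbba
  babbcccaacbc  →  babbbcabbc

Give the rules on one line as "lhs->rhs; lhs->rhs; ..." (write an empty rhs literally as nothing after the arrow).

ac->b; cc->b

  | baa
  | abbbcccbbac => abbbbcbbac => abbbbcbbb
  | acaabbac => baabbac => baabbb
  | cbbbcccbbabc => cbbbbcbbabc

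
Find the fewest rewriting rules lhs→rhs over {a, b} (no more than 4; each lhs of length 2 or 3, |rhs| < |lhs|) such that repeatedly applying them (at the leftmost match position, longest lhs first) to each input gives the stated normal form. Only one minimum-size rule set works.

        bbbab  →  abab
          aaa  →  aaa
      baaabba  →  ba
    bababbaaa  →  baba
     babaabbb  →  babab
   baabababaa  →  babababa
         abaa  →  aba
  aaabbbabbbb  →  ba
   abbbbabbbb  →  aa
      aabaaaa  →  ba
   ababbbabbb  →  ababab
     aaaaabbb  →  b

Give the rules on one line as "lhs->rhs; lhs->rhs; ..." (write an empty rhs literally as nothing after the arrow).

aab->b; baa->ba; bb->a

  | bbbab => abab
  | aaa
  | baaabba => baabba => babba => baaa => baa => ba
  | bababbaaa => babaaaaa => babaaaa => babaaa => babaa => baba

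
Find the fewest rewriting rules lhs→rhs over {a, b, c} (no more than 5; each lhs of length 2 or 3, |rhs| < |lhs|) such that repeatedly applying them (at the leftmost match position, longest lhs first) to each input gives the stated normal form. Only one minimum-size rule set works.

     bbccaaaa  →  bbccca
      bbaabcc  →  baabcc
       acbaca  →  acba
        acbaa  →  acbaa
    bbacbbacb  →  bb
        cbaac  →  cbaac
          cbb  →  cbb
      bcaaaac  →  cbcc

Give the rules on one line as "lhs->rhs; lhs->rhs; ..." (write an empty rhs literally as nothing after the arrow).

  | bbccaaaa => bbccca
  | bbaabcc => baabcc
  | acbaca => acba
  | acbaa

aaa->c; bac->b; bba->ba; bca->cb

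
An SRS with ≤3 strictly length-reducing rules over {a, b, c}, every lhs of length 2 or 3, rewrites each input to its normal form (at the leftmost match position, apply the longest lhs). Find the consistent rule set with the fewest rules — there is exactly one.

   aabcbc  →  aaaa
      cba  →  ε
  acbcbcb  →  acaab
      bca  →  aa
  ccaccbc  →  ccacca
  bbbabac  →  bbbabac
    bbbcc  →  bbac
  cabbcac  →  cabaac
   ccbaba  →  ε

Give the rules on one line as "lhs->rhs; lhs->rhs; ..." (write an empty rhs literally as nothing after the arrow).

bc->a; cba->

  | aabcbc => aaabc => aaaa
  | cba => ε
  | acbcbcb => acabcb => acaab
  | bca => aa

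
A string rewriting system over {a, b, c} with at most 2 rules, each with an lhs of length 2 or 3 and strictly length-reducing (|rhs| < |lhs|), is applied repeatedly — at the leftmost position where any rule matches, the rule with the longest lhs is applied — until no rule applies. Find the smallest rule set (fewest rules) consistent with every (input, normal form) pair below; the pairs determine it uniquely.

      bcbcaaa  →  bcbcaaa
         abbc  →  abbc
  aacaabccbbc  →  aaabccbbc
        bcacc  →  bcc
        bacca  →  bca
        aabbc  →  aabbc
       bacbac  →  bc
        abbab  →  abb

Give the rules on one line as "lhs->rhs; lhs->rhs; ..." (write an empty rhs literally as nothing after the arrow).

ac->; bba->b

  | bcbcaaa
  | abbc
  | aacaabccbbc => aaabccbbc
  | bcacc => bcc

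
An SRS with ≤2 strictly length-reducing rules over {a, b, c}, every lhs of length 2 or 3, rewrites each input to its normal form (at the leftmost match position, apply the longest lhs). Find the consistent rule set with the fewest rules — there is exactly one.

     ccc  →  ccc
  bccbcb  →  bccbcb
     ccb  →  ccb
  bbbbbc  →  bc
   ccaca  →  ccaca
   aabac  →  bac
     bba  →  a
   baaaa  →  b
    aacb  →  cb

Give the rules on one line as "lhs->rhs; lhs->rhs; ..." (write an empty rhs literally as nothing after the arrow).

aa->; bb->

  | ccc
  | bccbcb
  | ccb
  | bbbbbc => bbbc => bc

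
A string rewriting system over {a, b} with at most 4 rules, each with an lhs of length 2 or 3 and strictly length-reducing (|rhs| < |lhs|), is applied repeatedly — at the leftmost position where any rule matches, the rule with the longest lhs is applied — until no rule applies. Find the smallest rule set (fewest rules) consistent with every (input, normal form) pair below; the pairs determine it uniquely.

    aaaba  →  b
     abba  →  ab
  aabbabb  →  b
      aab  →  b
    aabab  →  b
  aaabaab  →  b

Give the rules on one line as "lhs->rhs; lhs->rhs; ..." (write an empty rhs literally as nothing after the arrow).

  | aaaba => baba => bba => ba => b
  | abba => aba => ab
  | aabbabb => bbbabb => bbabb => babb => bbb => bb => b
  | aab => bb => b

aa->b; ba->b; bb->b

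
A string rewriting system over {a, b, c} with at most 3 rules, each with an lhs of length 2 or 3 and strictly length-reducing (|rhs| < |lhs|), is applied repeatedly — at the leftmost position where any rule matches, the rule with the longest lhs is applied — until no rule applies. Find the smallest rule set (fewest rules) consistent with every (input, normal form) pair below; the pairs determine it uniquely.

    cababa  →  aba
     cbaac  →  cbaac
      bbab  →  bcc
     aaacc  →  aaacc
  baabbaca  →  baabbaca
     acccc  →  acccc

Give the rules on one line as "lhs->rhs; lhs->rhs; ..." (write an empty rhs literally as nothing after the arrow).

bab->cc; cab->

  | cababa => aba
  | cbaac
  | bbab => bcc
  | aaacc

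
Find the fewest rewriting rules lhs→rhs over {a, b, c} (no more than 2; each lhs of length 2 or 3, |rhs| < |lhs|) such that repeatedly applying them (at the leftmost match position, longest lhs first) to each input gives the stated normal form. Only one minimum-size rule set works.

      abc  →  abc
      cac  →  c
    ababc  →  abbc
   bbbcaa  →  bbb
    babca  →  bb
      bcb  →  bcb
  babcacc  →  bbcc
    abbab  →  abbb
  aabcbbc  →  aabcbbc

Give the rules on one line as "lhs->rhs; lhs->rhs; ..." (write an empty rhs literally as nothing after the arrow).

ba->b; ca->

  | abc
  | cac => c
  | ababc => abbc
  | bbbcaa => bbba => bbb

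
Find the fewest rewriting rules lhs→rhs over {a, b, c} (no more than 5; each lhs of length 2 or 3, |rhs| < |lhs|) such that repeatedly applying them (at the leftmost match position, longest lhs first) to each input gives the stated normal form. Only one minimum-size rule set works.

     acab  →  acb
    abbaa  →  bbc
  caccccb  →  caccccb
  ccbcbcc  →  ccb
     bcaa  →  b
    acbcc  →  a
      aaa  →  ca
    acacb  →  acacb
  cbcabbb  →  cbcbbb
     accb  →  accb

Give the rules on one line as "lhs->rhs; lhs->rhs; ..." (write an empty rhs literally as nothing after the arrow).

aa->c; ab->b; bcc->aa; caa->

  | acab => acb
  | abbaa => bbaa => bbc
  | caccccb
  | ccbcbcc => ccbcaa => ccb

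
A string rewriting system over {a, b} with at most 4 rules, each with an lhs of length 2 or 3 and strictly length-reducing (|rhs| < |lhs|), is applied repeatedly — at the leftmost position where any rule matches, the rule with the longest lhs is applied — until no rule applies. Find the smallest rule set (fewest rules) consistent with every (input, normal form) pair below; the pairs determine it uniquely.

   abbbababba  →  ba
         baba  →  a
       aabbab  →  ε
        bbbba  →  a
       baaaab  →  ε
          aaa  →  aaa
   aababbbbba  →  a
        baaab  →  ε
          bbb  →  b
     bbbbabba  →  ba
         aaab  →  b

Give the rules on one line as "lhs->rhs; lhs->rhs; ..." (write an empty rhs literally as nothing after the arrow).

ab->b; abb->ab; bb->

  | abbbababba => abbababba => abababba => bababba => bbabba => abba => aba => ba
  | baba => bba => a
  | aabbab => aabab => abab => bab => bb => ε
  | bbbba => bba => a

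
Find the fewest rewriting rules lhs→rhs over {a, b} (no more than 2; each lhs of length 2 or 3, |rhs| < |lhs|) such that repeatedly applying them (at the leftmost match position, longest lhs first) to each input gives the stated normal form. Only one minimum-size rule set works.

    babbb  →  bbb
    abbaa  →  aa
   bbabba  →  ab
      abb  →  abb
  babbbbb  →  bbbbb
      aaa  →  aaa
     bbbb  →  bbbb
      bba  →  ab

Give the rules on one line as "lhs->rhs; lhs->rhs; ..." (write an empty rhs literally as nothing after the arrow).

ba->; bba->ab

  | babbb => bbb
  | abbaa => aaba => aa
  | bbabba => abbba => abab => ab
  | abb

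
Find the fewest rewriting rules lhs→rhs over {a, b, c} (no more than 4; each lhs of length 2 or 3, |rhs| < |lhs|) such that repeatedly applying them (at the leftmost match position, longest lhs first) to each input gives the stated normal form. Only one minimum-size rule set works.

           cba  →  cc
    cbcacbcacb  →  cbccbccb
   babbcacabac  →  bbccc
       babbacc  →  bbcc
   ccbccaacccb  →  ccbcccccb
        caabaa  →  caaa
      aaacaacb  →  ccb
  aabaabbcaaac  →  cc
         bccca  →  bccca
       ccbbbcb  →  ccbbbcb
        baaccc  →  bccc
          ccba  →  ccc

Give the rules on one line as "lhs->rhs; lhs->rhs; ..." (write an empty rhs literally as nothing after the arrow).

  | cba => cc
  | cbcacbcacb => cbccbcacb => cbccbccb
  | babbcacabac => bbcacabac => bbccabac => bbccac => bbccc
  | babbacc => bbacc => bbcc

ab->; ac->c; cba->cc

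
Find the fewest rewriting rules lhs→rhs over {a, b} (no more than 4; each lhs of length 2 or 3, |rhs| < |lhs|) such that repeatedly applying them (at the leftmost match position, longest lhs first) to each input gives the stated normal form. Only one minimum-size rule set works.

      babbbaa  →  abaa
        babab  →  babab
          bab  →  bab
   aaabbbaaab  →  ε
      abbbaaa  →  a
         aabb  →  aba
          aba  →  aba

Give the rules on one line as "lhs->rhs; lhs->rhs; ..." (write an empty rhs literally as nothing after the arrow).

  | babbbaa => bbabaa => abaa
  | babab
  | bab
  | aaabbbaaab => bbbbaaab => bbaaab => aaab => bb => ε

aaa->b; abb->ba; bb->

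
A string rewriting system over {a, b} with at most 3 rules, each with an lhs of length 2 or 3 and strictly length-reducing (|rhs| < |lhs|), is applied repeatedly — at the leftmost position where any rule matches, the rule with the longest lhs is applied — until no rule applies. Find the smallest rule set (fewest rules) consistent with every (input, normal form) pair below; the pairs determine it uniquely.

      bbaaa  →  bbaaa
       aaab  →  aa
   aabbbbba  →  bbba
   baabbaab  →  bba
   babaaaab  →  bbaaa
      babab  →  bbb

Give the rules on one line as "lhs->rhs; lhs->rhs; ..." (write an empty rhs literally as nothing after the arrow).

  | bbaaa
  | aaab => aa
  | aabbbbba => abbbba => bbba
  | baabbaab => babaab => bbaab => bba

ab->; bab->bb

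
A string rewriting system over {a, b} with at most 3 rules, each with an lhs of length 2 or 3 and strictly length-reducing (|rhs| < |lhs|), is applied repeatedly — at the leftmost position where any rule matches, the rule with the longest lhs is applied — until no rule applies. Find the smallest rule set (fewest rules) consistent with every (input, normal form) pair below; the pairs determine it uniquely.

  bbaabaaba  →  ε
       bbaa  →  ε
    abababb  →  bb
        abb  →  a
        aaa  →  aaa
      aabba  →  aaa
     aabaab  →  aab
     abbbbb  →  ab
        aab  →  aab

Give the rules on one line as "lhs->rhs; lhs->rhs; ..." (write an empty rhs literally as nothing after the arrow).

aba->; abb->a; ba->

  | bbaabaaba => babaaba => baaba => aba => ε
  | bbaa => ba => ε
  | abababb => babb => bb
  | abb => a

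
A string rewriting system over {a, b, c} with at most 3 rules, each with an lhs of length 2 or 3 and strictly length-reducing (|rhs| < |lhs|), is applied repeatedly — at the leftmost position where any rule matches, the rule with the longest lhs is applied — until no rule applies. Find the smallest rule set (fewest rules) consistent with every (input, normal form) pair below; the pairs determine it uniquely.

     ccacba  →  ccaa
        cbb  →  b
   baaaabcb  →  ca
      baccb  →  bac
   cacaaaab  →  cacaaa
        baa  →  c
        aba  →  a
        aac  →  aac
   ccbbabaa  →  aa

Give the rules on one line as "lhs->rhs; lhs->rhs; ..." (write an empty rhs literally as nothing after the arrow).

ab->; baa->c; cb->

  | ccacba => ccaa
  | cbb => b
  | baaaabcb => caabcb => cacb => ca
  | baccb => bac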